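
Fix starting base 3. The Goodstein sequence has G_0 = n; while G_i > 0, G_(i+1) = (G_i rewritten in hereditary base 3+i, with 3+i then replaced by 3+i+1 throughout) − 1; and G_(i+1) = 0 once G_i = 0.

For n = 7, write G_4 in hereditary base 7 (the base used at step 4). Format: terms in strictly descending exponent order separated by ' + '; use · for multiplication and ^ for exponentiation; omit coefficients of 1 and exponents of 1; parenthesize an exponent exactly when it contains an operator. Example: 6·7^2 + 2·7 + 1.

base 3: 7 = 2·3 + 1; at 4: 2·4 + 1 = 9; next = 8
base 4: 8 = 2·4; at 5: 2·5 = 10; next = 9
base 5: 9 = 5 + 4; at 6: 6 + 4 = 10; next = 9
base 6: 9 = 6 + 3; at 7: 7 + 3 = 10; next = 9

7 + 2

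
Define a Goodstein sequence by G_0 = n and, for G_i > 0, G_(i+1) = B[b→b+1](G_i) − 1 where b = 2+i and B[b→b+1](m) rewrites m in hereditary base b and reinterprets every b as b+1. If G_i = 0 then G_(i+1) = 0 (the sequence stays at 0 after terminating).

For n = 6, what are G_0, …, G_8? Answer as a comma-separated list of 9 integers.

i=0: 6 = 2^2 + 2 (b=2); 2→3: 3^3 + 3 = 30; 30−1 = 29
i=1: 29 = 3^3 + 2 (b=3); 3→4: 4^4 + 2 = 258; 258−1 = 257
i=2: 257 = 4^4 + 1 (b=4); 4→5: 5^5 + 1 = 3126; 3126−1 = 3125
i=3: 3125 = 5^5 (b=5); 5→6: 6^6 = 46656; 46656−1 = 46655
i=4: 46655 = 5·6^5 + 5·6^4 + 5·6^3 + 5·6^2 + 5·6 + 5 (b=6); 6→7: 5·7^5 + 5·7^4 + 5·7^3 + 5·7^2 + 5·7 + 5 = 98040; 98040−1 = 98039
i=5: 98039 = 5·7^5 + 5·7^4 + 5·7^3 + 5·7^2 + 5·7 + 4 (b=7); 7→8: 5·8^5 + 5·8^4 + 5·8^3 + 5·8^2 + 5·8 + 4 = 187244; 187244−1 = 187243
i=6: 187243 = 5·8^5 + 5·8^4 + 5·8^3 + 5·8^2 + 5·8 + 3 (b=8); 8→9: 5·9^5 + 5·9^4 + 5·9^3 + 5·9^2 + 5·9 + 3 = 332148; 332148−1 = 332147
i=7: 332147 = 5·9^5 + 5·9^4 + 5·9^3 + 5·9^2 + 5·9 + 2 (b=9); 9→10: 5·10^5 + 5·10^4 + 5·10^3 + 5·10^2 + 5·10 + 2 = 555552; 555552−1 = 555551

6, 29, 257, 3125, 46655, 98039, 187243, 332147, 555551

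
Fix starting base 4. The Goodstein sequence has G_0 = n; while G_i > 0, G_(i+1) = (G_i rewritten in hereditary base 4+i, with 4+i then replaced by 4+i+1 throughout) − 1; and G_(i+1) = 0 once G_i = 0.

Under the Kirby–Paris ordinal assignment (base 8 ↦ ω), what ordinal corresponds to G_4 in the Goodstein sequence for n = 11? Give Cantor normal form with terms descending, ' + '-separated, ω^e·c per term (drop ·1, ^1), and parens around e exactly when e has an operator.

[0] 11 ≡ 2·4 + 3 (base 4). Lift 5: 13. −1: 12.
[1] 12 ≡ 2·5 + 2 (base 5). Lift 6: 14. −1: 13.
[2] 13 ≡ 2·6 + 1 (base 6). Lift 7: 15. −1: 14.
[3] 14 ≡ 2·7 (base 7). Lift 8: 16. −1: 15.

ω + 7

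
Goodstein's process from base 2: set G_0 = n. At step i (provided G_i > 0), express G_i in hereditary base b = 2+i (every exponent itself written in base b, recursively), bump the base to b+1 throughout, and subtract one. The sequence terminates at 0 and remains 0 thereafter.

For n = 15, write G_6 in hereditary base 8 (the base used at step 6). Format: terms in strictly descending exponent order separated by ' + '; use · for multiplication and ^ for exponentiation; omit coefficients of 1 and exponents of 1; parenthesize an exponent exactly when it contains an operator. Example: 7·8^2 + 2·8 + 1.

8^(8 + 1) + 7·8^7 + 7·8^6 + 7·8^5 + 7·8^4 + 7·8^3 + 7·8^2 + 7·8 + 7

G_0 = 15. HB_2(15) = 2^(2 + 1) + 2^2 + 2 + 1. Bump = 112. G_1 = 111.
G_1 = 111. HB_3(111) = 3^(3 + 1) + 3^3 + 3. Bump = 1284. G_2 = 1283.
G_2 = 1283. HB_4(1283) = 4^(4 + 1) + 4^4 + 3. Bump = 18753. G_3 = 18752.
G_3 = 18752. HB_5(18752) = 5^(5 + 1) + 5^5 + 2. Bump = 326594. G_4 = 326593.
G_4 = 326593. HB_6(326593) = 6^(6 + 1) + 6^6 + 1. Bump = 6588345. G_5 = 6588344.
G_5 = 6588344. HB_7(6588344) = 7^(7 + 1) + 7^7. Bump = 150994944. G_6 = 150994943.
G_6 = 150994943. HB_8(150994943) = 8^(8 + 1) + 7·8^7 + 7·8^6 + 7·8^5 + 7·8^4 + 7·8^3 + 7·8^2 + 7·8 + 7. Bump = 3524450281. G_7 = 3524450280.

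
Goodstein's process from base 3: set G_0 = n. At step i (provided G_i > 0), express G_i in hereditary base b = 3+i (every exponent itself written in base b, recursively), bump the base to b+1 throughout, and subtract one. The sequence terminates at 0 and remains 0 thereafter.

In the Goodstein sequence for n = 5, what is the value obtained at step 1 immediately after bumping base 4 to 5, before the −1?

6

(0) 5|_3 = 3 + 2 ↦ 4 + 2|_4 = 6 ⇒ 5
(1) 5|_4 = 4 + 1 ↦ 5 + 1|_5 = 6 ⇒ 5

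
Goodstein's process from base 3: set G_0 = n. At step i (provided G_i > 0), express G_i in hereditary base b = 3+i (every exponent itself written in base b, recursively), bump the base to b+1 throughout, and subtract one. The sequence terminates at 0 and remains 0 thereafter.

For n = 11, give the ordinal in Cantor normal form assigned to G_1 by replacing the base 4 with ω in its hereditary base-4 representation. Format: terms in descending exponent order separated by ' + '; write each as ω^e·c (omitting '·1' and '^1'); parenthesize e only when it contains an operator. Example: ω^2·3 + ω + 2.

step 0: 11 = 3^2 + 2; sub 4 for 3: 4^2 + 2; = 18; G_1 = 18−1 = 17
step 1: 17 = 4^2 + 1; sub 5 for 4: 5^2 + 1; = 26; G_2 = 26−1 = 25

ω^2 + 1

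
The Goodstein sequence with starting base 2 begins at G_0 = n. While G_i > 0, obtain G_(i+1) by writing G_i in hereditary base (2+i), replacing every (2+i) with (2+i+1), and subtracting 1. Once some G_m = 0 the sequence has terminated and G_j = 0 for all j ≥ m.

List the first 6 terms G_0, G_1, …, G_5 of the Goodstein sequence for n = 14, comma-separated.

G_0=14  [base 2] 2^(2 + 1) + 2^2 + 2  →[2↦3]→  3^(3 + 1) + 3^3 + 3 = 111  −1 ⇒ G_1=110
G_1=110  [base 3] 3^(3 + 1) + 3^3 + 2  →[3↦4]→  4^(4 + 1) + 4^4 + 2 = 1282  −1 ⇒ G_2=1281
G_2=1281  [base 4] 4^(4 + 1) + 4^4 + 1  →[4↦5]→  5^(5 + 1) + 5^5 + 1 = 18751  −1 ⇒ G_3=18750
G_3=18750  [base 5] 5^(5 + 1) + 5^5  →[5↦6]→  6^(6 + 1) + 6^6 = 326592  −1 ⇒ G_4=326591
G_4=326591  [base 6] 6^(6 + 1) + 5·6^5 + 5·6^4 + 5·6^3 + 5·6^2 + 5·6 + 5  →[6↦7]→  7^(7 + 1) + 5·7^5 + 5·7^4 + 5·7^3 + 5·7^2 + 5·7 + 5 = 5862841  −1 ⇒ G_5=5862840

14, 110, 1281, 18750, 326591, 5862840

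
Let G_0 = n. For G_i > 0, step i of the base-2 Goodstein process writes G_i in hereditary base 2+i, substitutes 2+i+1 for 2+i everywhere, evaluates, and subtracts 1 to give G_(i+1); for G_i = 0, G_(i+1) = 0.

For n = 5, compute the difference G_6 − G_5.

554

5 —HB2→ 2^2 + 1 —bump→ 3^3 + 1 = 28 —(−1)→ 27
27 —HB3→ 3^3 —bump→ 4^4 = 256 —(−1)→ 255
255 —HB4→ 3·4^3 + 3·4^2 + 3·4 + 3 —bump→ 3·5^3 + 3·5^2 + 3·5 + 3 = 468 —(−1)→ 467
467 —HB5→ 3·5^3 + 3·5^2 + 3·5 + 2 —bump→ 3·6^3 + 3·6^2 + 3·6 + 2 = 776 —(−1)→ 775
775 —HB6→ 3·6^3 + 3·6^2 + 3·6 + 1 —bump→ 3·7^3 + 3·7^2 + 3·7 + 1 = 1198 —(−1)→ 1197
1197 —HB7→ 3·7^3 + 3·7^2 + 3·7 —bump→ 3·8^3 + 3·8^2 + 3·8 = 1752 —(−1)→ 1751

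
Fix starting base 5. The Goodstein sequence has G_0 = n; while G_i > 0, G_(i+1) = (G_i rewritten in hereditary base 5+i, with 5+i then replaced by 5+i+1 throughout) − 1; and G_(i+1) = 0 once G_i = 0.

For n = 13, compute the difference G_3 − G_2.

1

i=0: 13 = 2·5 + 3 (b=5); 5→6: 2·6 + 3 = 15; 15−1 = 14
i=1: 14 = 2·6 + 2 (b=6); 6→7: 2·7 + 2 = 16; 16−1 = 15
i=2: 15 = 2·7 + 1 (b=7); 7→8: 2·8 + 1 = 17; 17−1 = 16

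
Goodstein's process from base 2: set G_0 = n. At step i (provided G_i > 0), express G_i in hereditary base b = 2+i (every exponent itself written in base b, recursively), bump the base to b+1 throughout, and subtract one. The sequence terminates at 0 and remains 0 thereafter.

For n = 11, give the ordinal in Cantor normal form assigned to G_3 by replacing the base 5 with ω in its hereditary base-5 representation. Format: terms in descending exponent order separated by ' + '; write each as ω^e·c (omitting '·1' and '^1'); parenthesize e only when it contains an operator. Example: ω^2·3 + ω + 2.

ω^(ω + 1) + 2

(0) 11|_2 = 2^(2 + 1) + 2 + 1 ↦ 3^(3 + 1) + 3 + 1|_3 = 85 ⇒ 84
(1) 84|_3 = 3^(3 + 1) + 3 ↦ 4^(4 + 1) + 4|_4 = 1028 ⇒ 1027
(2) 1027|_4 = 4^(4 + 1) + 3 ↦ 5^(5 + 1) + 3|_5 = 15628 ⇒ 15627
(3) 15627|_5 = 5^(5 + 1) + 2 ↦ 6^(6 + 1) + 2|_6 = 279938 ⇒ 279937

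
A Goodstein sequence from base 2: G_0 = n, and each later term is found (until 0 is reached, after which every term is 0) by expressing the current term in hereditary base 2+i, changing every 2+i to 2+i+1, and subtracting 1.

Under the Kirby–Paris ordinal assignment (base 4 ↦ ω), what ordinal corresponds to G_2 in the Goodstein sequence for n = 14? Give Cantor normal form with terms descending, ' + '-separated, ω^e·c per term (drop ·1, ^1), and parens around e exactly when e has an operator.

ω^(ω + 1) + ω^ω + 1

i=0: 14 = 2^(2 + 1) + 2^2 + 2 (b=2); 2→3: 3^(3 + 1) + 3^3 + 3 = 111; 111−1 = 110
i=1: 110 = 3^(3 + 1) + 3^3 + 2 (b=3); 3→4: 4^(4 + 1) + 4^4 + 2 = 1282; 1282−1 = 1281
i=2: 1281 = 4^(4 + 1) + 4^4 + 1 (b=4); 4→5: 5^(5 + 1) + 5^5 + 1 = 18751; 18751−1 = 18750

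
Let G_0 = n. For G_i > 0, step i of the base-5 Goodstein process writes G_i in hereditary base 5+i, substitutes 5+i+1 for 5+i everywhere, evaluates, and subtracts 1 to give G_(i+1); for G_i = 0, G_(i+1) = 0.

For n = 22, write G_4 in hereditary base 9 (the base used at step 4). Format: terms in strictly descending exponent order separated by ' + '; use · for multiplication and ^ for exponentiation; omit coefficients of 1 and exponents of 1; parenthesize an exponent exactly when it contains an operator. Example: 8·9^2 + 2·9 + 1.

G_0=22  [base 5] 4·5 + 2  →[5↦6]→  4·6 + 2 = 26  −1 ⇒ G_1=25
G_1=25  [base 6] 4·6 + 1  →[6↦7]→  4·7 + 1 = 29  −1 ⇒ G_2=28
G_2=28  [base 7] 4·7  →[7↦8]→  4·8 = 32  −1 ⇒ G_3=31
G_3=31  [base 8] 3·8 + 7  →[8↦9]→  3·9 + 7 = 34  −1 ⇒ G_4=33

3·9 + 6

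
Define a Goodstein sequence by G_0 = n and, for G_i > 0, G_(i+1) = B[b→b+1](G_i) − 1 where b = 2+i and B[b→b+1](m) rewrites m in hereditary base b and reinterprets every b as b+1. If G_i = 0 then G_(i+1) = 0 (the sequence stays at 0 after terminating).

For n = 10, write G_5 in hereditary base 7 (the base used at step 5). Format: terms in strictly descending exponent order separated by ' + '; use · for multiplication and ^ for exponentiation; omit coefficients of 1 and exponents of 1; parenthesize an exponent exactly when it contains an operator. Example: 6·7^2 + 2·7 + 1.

5·7^7 + 5·7^5 + 5·7^4 + 5·7^3 + 5·7^2 + 5·7 + 4

G_0=10  [base 2] 2^(2 + 1) + 2  →[2↦3]→  3^(3 + 1) + 3 = 84  −1 ⇒ G_1=83
G_1=83  [base 3] 3^(3 + 1) + 2  →[3↦4]→  4^(4 + 1) + 2 = 1026  −1 ⇒ G_2=1025
G_2=1025  [base 4] 4^(4 + 1) + 1  →[4↦5]→  5^(5 + 1) + 1 = 15626  −1 ⇒ G_3=15625
G_3=15625  [base 5] 5^(5 + 1)  →[5↦6]→  6^(6 + 1) = 279936  −1 ⇒ G_4=279935
G_4=279935  [base 6] 5·6^6 + 5·6^5 + 5·6^4 + 5·6^3 + 5·6^2 + 5·6 + 5  →[6↦7]→  5·7^7 + 5·7^5 + 5·7^4 + 5·7^3 + 5·7^2 + 5·7 + 5 = 4215755  −1 ⇒ G_5=4215754
G_5=4215754  [base 7] 5·7^7 + 5·7^5 + 5·7^4 + 5·7^3 + 5·7^2 + 5·7 + 4  →[7↦8]→  5·8^8 + 5·8^5 + 5·8^4 + 5·8^3 + 5·8^2 + 5·8 + 4 = 84073324  −1 ⇒ G_6=84073323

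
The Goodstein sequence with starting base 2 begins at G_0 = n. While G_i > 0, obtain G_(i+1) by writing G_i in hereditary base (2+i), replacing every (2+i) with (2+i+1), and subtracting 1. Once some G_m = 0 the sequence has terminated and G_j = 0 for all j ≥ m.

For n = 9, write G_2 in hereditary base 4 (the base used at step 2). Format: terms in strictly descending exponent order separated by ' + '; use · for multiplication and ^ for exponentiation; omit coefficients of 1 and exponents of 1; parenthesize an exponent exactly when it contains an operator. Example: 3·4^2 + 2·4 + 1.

3·4^4 + 3·4^3 + 3·4^2 + 3·4 + 3

[0] 9 ≡ 2^(2 + 1) + 1 (base 2). Lift 3: 82. −1: 81.
[1] 81 ≡ 3^(3 + 1) (base 3). Lift 4: 1024. −1: 1023.
[2] 1023 ≡ 3·4^4 + 3·4^3 + 3·4^2 + 3·4 + 3 (base 4). Lift 5: 9843. −1: 9842.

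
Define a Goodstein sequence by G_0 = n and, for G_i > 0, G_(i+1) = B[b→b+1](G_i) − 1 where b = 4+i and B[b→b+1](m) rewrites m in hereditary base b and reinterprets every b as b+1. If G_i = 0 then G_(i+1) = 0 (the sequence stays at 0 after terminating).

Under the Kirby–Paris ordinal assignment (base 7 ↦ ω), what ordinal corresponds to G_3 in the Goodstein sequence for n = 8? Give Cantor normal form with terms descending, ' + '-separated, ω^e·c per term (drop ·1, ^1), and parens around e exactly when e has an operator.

ω + 2

8 —HB4→ 2·4 —bump→ 2·5 = 10 —(−1)→ 9
9 —HB5→ 5 + 4 —bump→ 6 + 4 = 10 —(−1)→ 9
9 —HB6→ 6 + 3 —bump→ 7 + 3 = 10 —(−1)→ 9
9 —HB7→ 7 + 2 —bump→ 8 + 2 = 10 —(−1)→ 9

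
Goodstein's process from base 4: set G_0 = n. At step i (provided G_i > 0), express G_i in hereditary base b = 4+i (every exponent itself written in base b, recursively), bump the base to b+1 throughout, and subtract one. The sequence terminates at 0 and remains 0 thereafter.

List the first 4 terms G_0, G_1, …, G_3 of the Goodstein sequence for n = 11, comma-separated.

11, 12, 13, 14

step 0: 11 = 2·4 + 3; sub 5 for 4: 2·5 + 3; = 13; G_1 = 13−1 = 12
step 1: 12 = 2·5 + 2; sub 6 for 5: 2·6 + 2; = 14; G_2 = 14−1 = 13
step 2: 13 = 2·6 + 1; sub 7 for 6: 2·7 + 1; = 15; G_3 = 15−1 = 14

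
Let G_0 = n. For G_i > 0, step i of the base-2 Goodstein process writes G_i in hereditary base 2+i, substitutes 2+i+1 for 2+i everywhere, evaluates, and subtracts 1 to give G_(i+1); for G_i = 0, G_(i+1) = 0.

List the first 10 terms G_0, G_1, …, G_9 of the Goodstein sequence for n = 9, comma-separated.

9, 81, 1023, 9842, 140743, 2471826, 50333399, 1162263921, 30000003325, 855935016215

step 0: 9 = 2^(2 + 1) + 1; sub 3 for 2: 3^(3 + 1) + 1; = 82; G_1 = 82−1 = 81
step 1: 81 = 3^(3 + 1); sub 4 for 3: 4^(4 + 1); = 1024; G_2 = 1024−1 = 1023
step 2: 1023 = 3·4^4 + 3·4^3 + 3·4^2 + 3·4 + 3; sub 5 for 4: 3·5^5 + 3·5^3 + 3·5^2 + 3·5 + 3; = 9843; G_3 = 9843−1 = 9842
step 3: 9842 = 3·5^5 + 3·5^3 + 3·5^2 + 3·5 + 2; sub 6 for 5: 3·6^6 + 3·6^3 + 3·6^2 + 3·6 + 2; = 140744; G_4 = 140744−1 = 140743
step 4: 140743 = 3·6^6 + 3·6^3 + 3·6^2 + 3·6 + 1; sub 7 for 6: 3·7^7 + 3·7^3 + 3·7^2 + 3·7 + 1; = 2471827; G_5 = 2471827−1 = 2471826
step 5: 2471826 = 3·7^7 + 3·7^3 + 3·7^2 + 3·7; sub 8 for 7: 3·8^8 + 3·8^3 + 3·8^2 + 3·8; = 50333400; G_6 = 50333400−1 = 50333399
step 6: 50333399 = 3·8^8 + 3·8^3 + 3·8^2 + 2·8 + 7; sub 9 for 8: 3·9^9 + 3·9^3 + 3·9^2 + 2·9 + 7; = 1162263922; G_7 = 1162263922−1 = 1162263921
step 7: 1162263921 = 3·9^9 + 3·9^3 + 3·9^2 + 2·9 + 6; sub 10 for 9: 3·10^10 + 3·10^3 + 3·10^2 + 2·10 + 6; = 30000003326; G_8 = 30000003326−1 = 30000003325
step 8: 30000003325 = 3·10^10 + 3·10^3 + 3·10^2 + 2·10 + 5; sub 11 for 10: 3·11^11 + 3·11^3 + 3·11^2 + 2·11 + 5; = 855935016216; G_9 = 855935016216−1 = 855935016215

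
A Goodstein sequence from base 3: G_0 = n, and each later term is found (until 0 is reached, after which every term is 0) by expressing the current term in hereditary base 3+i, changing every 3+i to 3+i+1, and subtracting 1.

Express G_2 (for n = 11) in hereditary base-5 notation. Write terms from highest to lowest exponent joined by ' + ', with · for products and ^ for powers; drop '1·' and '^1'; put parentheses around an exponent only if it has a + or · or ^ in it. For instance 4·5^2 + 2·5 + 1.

base 3: 11 = 3^2 + 2; at 4: 4^2 + 2 = 18; next = 17
base 4: 17 = 4^2 + 1; at 5: 5^2 + 1 = 26; next = 25

5^2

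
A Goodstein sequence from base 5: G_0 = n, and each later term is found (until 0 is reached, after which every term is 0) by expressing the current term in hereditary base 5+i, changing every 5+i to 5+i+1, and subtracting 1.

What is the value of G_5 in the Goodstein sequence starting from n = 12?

base 5: 12 = 2·5 + 2; at 6: 2·6 + 2 = 14; next = 13
base 6: 13 = 2·6 + 1; at 7: 2·7 + 1 = 15; next = 14
base 7: 14 = 2·7; at 8: 2·8 = 16; next = 15
base 8: 15 = 8 + 7; at 9: 9 + 7 = 16; next = 15
base 9: 15 = 9 + 6; at 10: 10 + 6 = 16; next = 15
base 10: 15 = 10 + 5; at 11: 11 + 5 = 16; next = 15

15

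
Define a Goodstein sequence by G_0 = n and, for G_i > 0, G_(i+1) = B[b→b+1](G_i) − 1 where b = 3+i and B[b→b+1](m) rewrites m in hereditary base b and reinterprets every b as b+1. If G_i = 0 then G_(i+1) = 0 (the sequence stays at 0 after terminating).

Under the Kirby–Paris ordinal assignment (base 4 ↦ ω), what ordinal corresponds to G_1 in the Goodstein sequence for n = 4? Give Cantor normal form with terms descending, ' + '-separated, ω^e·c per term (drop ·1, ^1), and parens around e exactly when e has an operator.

ω

4 —HB3→ 3 + 1 —bump→ 4 + 1 = 5 —(−1)→ 4
4 —HB4→ 4 —bump→ 5 = 5 —(−1)→ 4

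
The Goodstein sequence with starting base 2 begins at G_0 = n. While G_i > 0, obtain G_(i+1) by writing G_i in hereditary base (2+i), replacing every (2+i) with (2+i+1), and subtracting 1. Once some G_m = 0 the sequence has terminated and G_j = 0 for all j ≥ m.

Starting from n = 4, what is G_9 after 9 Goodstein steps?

4 —HB2→ 2^2 —bump→ 3^3 = 27 —(−1)→ 26
26 —HB3→ 2·3^2 + 2·3 + 2 —bump→ 2·4^2 + 2·4 + 2 = 42 —(−1)→ 41
41 —HB4→ 2·4^2 + 2·4 + 1 —bump→ 2·5^2 + 2·5 + 1 = 61 —(−1)→ 60
60 —HB5→ 2·5^2 + 2·5 —bump→ 2·6^2 + 2·6 = 84 —(−1)→ 83
83 —HB6→ 2·6^2 + 6 + 5 —bump→ 2·7^2 + 7 + 5 = 110 —(−1)→ 109
109 —HB7→ 2·7^2 + 7 + 4 —bump→ 2·8^2 + 8 + 4 = 140 —(−1)→ 139
139 —HB8→ 2·8^2 + 8 + 3 —bump→ 2·9^2 + 9 + 3 = 174 —(−1)→ 173
173 —HB9→ 2·9^2 + 9 + 2 —bump→ 2·10^2 + 10 + 2 = 212 —(−1)→ 211
211 —HB10→ 2·10^2 + 10 + 1 —bump→ 2·11^2 + 11 + 1 = 254 —(−1)→ 253

253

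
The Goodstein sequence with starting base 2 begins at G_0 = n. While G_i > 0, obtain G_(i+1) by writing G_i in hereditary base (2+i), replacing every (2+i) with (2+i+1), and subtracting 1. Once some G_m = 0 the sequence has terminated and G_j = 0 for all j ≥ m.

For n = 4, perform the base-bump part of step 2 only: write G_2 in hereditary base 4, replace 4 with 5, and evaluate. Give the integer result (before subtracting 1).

61

[0] 4 ≡ 2^2 (base 2). Lift 3: 27. −1: 26.
[1] 26 ≡ 2·3^2 + 2·3 + 2 (base 3). Lift 4: 42. −1: 41.
[2] 41 ≡ 2·4^2 + 2·4 + 1 (base 4). Lift 5: 61. −1: 60.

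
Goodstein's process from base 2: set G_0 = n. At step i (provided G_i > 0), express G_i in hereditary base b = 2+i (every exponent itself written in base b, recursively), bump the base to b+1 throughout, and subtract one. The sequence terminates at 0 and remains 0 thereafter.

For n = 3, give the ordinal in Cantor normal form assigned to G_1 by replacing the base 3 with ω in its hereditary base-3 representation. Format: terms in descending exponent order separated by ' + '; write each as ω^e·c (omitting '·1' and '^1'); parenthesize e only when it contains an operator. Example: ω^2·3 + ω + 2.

base 2: 3 = 2 + 1; at 3: 3 + 1 = 4; next = 3
base 3: 3 = 3; at 4: 4 = 4; next = 3

ω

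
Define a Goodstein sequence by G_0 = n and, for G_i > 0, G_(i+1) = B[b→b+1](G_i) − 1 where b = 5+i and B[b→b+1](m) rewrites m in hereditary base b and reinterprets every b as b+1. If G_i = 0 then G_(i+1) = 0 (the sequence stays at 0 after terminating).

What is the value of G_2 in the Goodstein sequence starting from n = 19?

i=0: 19 = 3·5 + 4 (b=5); 5→6: 3·6 + 4 = 22; 22−1 = 21
i=1: 21 = 3·6 + 3 (b=6); 6→7: 3·7 + 3 = 24; 24−1 = 23

23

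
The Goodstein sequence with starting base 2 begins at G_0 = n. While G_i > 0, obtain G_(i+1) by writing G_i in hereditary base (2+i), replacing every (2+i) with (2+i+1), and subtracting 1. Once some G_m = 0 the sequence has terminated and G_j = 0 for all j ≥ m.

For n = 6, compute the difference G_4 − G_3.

43530

G_0=6  [base 2] 2^2 + 2  →[2↦3]→  3^3 + 3 = 30  −1 ⇒ G_1=29
G_1=29  [base 3] 3^3 + 2  →[3↦4]→  4^4 + 2 = 258  −1 ⇒ G_2=257
G_2=257  [base 4] 4^4 + 1  →[4↦5]→  5^5 + 1 = 3126  −1 ⇒ G_3=3125
G_3=3125  [base 5] 5^5  →[5↦6]→  6^6 = 46656  −1 ⇒ G_4=46655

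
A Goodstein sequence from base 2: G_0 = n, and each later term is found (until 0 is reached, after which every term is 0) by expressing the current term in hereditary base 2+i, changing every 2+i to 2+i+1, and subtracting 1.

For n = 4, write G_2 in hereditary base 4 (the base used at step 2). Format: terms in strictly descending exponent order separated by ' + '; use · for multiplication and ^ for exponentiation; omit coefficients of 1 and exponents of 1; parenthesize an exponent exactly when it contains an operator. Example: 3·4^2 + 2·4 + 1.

(0) 4|_2 = 2^2 ↦ 3^3|_3 = 27 ⇒ 26
(1) 26|_3 = 2·3^2 + 2·3 + 2 ↦ 2·4^2 + 2·4 + 2|_4 = 42 ⇒ 41
(2) 41|_4 = 2·4^2 + 2·4 + 1 ↦ 2·5^2 + 2·5 + 1|_5 = 61 ⇒ 60

2·4^2 + 2·4 + 1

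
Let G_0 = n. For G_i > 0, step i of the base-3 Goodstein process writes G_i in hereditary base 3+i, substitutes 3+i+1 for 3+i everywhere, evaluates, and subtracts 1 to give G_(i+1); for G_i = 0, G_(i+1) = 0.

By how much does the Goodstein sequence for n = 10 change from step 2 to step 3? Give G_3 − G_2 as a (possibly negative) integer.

G_0 = 10. HB_3(10) = 3^2 + 1. Bump = 17. G_1 = 16.
G_1 = 16. HB_4(16) = 4^2. Bump = 25. G_2 = 24.
G_2 = 24. HB_5(24) = 4·5 + 4. Bump = 28. G_3 = 27.

3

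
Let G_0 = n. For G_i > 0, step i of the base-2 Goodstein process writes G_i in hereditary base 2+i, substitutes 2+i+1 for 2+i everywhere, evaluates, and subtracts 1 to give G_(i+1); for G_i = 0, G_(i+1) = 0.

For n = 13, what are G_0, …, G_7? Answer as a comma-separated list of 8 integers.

13, 108, 1279, 16092, 280711, 5765998, 134219479, 3486786855

(0) 13|_2 = 2^(2 + 1) + 2^2 + 1 ↦ 3^(3 + 1) + 3^3 + 1|_3 = 109 ⇒ 108
(1) 108|_3 = 3^(3 + 1) + 3^3 ↦ 4^(4 + 1) + 4^4|_4 = 1280 ⇒ 1279
(2) 1279|_4 = 4^(4 + 1) + 3·4^3 + 3·4^2 + 3·4 + 3 ↦ 5^(5 + 1) + 3·5^3 + 3·5^2 + 3·5 + 3|_5 = 16093 ⇒ 16092
(3) 16092|_5 = 5^(5 + 1) + 3·5^3 + 3·5^2 + 3·5 + 2 ↦ 6^(6 + 1) + 3·6^3 + 3·6^2 + 3·6 + 2|_6 = 280712 ⇒ 280711
(4) 280711|_6 = 6^(6 + 1) + 3·6^3 + 3·6^2 + 3·6 + 1 ↦ 7^(7 + 1) + 3·7^3 + 3·7^2 + 3·7 + 1|_7 = 5765999 ⇒ 5765998
(5) 5765998|_7 = 7^(7 + 1) + 3·7^3 + 3·7^2 + 3·7 ↦ 8^(8 + 1) + 3·8^3 + 3·8^2 + 3·8|_8 = 134219480 ⇒ 134219479
(6) 134219479|_8 = 8^(8 + 1) + 3·8^3 + 3·8^2 + 2·8 + 7 ↦ 9^(9 + 1) + 3·9^3 + 3·9^2 + 2·9 + 7|_9 = 3486786856 ⇒ 3486786855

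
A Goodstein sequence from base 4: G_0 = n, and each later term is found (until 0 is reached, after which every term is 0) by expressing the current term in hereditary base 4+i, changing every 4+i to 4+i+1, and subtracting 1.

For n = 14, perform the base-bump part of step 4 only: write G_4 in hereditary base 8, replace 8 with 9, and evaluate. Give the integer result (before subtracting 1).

23

(0) 14|_4 = 3·4 + 2 ↦ 3·5 + 2|_5 = 17 ⇒ 16
(1) 16|_5 = 3·5 + 1 ↦ 3·6 + 1|_6 = 19 ⇒ 18
(2) 18|_6 = 3·6 ↦ 3·7|_7 = 21 ⇒ 20
(3) 20|_7 = 2·7 + 6 ↦ 2·8 + 6|_8 = 22 ⇒ 21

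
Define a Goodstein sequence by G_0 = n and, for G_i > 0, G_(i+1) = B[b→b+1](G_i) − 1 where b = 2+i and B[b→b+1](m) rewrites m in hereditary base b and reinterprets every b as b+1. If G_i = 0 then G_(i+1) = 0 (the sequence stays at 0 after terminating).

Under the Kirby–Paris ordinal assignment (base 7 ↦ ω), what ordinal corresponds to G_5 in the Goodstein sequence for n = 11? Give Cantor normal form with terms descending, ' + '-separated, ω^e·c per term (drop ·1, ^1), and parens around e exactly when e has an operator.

(0) 11|_2 = 2^(2 + 1) + 2 + 1 ↦ 3^(3 + 1) + 3 + 1|_3 = 85 ⇒ 84
(1) 84|_3 = 3^(3 + 1) + 3 ↦ 4^(4 + 1) + 4|_4 = 1028 ⇒ 1027
(2) 1027|_4 = 4^(4 + 1) + 3 ↦ 5^(5 + 1) + 3|_5 = 15628 ⇒ 15627
(3) 15627|_5 = 5^(5 + 1) + 2 ↦ 6^(6 + 1) + 2|_6 = 279938 ⇒ 279937
(4) 279937|_6 = 6^(6 + 1) + 1 ↦ 7^(7 + 1) + 1|_7 = 5764802 ⇒ 5764801
(5) 5764801|_7 = 7^(7 + 1) ↦ 8^(8 + 1)|_8 = 134217728 ⇒ 134217727

ω^(ω + 1)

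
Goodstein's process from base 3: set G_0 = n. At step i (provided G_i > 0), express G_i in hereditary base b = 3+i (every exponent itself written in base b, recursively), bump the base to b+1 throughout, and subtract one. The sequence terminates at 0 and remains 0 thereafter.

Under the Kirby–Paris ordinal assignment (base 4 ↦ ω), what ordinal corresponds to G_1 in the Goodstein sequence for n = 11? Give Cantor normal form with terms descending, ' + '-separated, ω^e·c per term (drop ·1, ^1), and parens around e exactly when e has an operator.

ω^2 + 1

(0) 11|_3 = 3^2 + 2 ↦ 4^2 + 2|_4 = 18 ⇒ 17
(1) 17|_4 = 4^2 + 1 ↦ 5^2 + 1|_5 = 26 ⇒ 25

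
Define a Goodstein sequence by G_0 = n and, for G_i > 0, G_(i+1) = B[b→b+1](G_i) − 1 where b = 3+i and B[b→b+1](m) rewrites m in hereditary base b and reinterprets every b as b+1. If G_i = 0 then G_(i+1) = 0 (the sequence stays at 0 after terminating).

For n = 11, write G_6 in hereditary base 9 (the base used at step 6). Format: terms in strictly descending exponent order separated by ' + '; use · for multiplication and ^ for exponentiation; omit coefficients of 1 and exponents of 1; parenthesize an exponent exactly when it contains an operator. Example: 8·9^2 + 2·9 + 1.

5·9 + 2

step 0: 11 = 3^2 + 2; sub 4 for 3: 4^2 + 2; = 18; G_1 = 18−1 = 17
step 1: 17 = 4^2 + 1; sub 5 for 4: 5^2 + 1; = 26; G_2 = 26−1 = 25
step 2: 25 = 5^2; sub 6 for 5: 6^2; = 36; G_3 = 36−1 = 35
step 3: 35 = 5·6 + 5; sub 7 for 6: 5·7 + 5; = 40; G_4 = 40−1 = 39
step 4: 39 = 5·7 + 4; sub 8 for 7: 5·8 + 4; = 44; G_5 = 44−1 = 43
step 5: 43 = 5·8 + 3; sub 9 for 8: 5·9 + 3; = 48; G_6 = 48−1 = 47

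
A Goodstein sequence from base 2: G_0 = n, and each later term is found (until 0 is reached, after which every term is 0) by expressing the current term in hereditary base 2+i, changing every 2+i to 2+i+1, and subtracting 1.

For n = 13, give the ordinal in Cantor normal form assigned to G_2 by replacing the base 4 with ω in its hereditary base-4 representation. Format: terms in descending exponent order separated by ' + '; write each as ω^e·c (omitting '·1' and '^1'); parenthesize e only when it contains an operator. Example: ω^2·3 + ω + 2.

i=0: 13 = 2^(2 + 1) + 2^2 + 1 (b=2); 2→3: 3^(3 + 1) + 3^3 + 1 = 109; 109−1 = 108
i=1: 108 = 3^(3 + 1) + 3^3 (b=3); 3→4: 4^(4 + 1) + 4^4 = 1280; 1280−1 = 1279
i=2: 1279 = 4^(4 + 1) + 3·4^3 + 3·4^2 + 3·4 + 3 (b=4); 4→5: 5^(5 + 1) + 3·5^3 + 3·5^2 + 3·5 + 3 = 16093; 16093−1 = 16092

ω^(ω + 1) + ω^3·3 + ω^2·3 + ω·3 + 3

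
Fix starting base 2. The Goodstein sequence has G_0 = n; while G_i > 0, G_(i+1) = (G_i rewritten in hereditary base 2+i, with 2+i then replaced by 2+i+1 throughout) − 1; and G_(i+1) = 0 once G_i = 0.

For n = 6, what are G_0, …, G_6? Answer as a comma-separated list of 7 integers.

6, 29, 257, 3125, 46655, 98039, 187243

base 2: 6 = 2^2 + 2; at 3: 3^3 + 3 = 30; next = 29
base 3: 29 = 3^3 + 2; at 4: 4^4 + 2 = 258; next = 257
base 4: 257 = 4^4 + 1; at 5: 5^5 + 1 = 3126; next = 3125
base 5: 3125 = 5^5; at 6: 6^6 = 46656; next = 46655
base 6: 46655 = 5·6^5 + 5·6^4 + 5·6^3 + 5·6^2 + 5·6 + 5; at 7: 5·7^5 + 5·7^4 + 5·7^3 + 5·7^2 + 5·7 + 5 = 98040; next = 98039
base 7: 98039 = 5·7^5 + 5·7^4 + 5·7^3 + 5·7^2 + 5·7 + 4; at 8: 5·8^5 + 5·8^4 + 5·8^3 + 5·8^2 + 5·8 + 4 = 187244; next = 187243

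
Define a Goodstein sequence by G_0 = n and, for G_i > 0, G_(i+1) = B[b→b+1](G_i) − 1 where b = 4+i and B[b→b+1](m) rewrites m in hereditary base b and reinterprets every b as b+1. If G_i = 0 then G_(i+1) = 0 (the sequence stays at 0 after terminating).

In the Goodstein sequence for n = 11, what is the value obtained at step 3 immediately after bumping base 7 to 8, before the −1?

16

i=0: 11 = 2·4 + 3 (b=4); 4→5: 2·5 + 3 = 13; 13−1 = 12
i=1: 12 = 2·5 + 2 (b=5); 5→6: 2·6 + 2 = 14; 14−1 = 13
i=2: 13 = 2·6 + 1 (b=6); 6→7: 2·7 + 1 = 15; 15−1 = 14
i=3: 14 = 2·7 (b=7); 7→8: 2·8 = 16; 16−1 = 15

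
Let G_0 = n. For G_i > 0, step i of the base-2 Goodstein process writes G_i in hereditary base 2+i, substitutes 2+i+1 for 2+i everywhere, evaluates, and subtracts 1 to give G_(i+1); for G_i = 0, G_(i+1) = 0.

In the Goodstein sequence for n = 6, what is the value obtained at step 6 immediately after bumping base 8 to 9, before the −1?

332148

G_0 = 6. HB_2(6) = 2^2 + 2. Bump = 30. G_1 = 29.
G_1 = 29. HB_3(29) = 3^3 + 2. Bump = 258. G_2 = 257.
G_2 = 257. HB_4(257) = 4^4 + 1. Bump = 3126. G_3 = 3125.
G_3 = 3125. HB_5(3125) = 5^5. Bump = 46656. G_4 = 46655.
G_4 = 46655. HB_6(46655) = 5·6^5 + 5·6^4 + 5·6^3 + 5·6^2 + 5·6 + 5. Bump = 98040. G_5 = 98039.
G_5 = 98039. HB_7(98039) = 5·7^5 + 5·7^4 + 5·7^3 + 5·7^2 + 5·7 + 4. Bump = 187244. G_6 = 187243.
G_6 = 187243. HB_8(187243) = 5·8^5 + 5·8^4 + 5·8^3 + 5·8^2 + 5·8 + 3. Bump = 332148. G_7 = 332147.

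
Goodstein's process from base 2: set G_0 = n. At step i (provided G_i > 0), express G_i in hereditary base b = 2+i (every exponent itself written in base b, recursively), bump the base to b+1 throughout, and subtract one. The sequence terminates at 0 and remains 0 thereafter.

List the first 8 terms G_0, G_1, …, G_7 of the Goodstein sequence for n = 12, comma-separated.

i=0: 12 = 2^(2 + 1) + 2^2 (b=2); 2→3: 3^(3 + 1) + 3^3 = 108; 108−1 = 107
i=1: 107 = 3^(3 + 1) + 2·3^2 + 2·3 + 2 (b=3); 3→4: 4^(4 + 1) + 2·4^2 + 2·4 + 2 = 1066; 1066−1 = 1065
i=2: 1065 = 4^(4 + 1) + 2·4^2 + 2·4 + 1 (b=4); 4→5: 5^(5 + 1) + 2·5^2 + 2·5 + 1 = 15686; 15686−1 = 15685
i=3: 15685 = 5^(5 + 1) + 2·5^2 + 2·5 (b=5); 5→6: 6^(6 + 1) + 2·6^2 + 2·6 = 280020; 280020−1 = 280019
i=4: 280019 = 6^(6 + 1) + 2·6^2 + 6 + 5 (b=6); 6→7: 7^(7 + 1) + 2·7^2 + 7 + 5 = 5764911; 5764911−1 = 5764910
i=5: 5764910 = 7^(7 + 1) + 2·7^2 + 7 + 4 (b=7); 7→8: 8^(8 + 1) + 2·8^2 + 8 + 4 = 134217868; 134217868−1 = 134217867
i=6: 134217867 = 8^(8 + 1) + 2·8^2 + 8 + 3 (b=8); 8→9: 9^(9 + 1) + 2·9^2 + 9 + 3 = 3486784575; 3486784575−1 = 3486784574

12, 107, 1065, 15685, 280019, 5764910, 134217867, 3486784574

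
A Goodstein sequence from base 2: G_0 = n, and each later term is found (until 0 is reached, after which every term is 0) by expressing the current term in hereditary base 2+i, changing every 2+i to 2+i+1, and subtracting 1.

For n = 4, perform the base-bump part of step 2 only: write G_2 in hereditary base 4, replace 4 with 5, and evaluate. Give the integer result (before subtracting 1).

61

[0] 4 ≡ 2^2 (base 2). Lift 3: 27. −1: 26.
[1] 26 ≡ 2·3^2 + 2·3 + 2 (base 3). Lift 4: 42. −1: 41.
[2] 41 ≡ 2·4^2 + 2·4 + 1 (base 4). Lift 5: 61. −1: 60.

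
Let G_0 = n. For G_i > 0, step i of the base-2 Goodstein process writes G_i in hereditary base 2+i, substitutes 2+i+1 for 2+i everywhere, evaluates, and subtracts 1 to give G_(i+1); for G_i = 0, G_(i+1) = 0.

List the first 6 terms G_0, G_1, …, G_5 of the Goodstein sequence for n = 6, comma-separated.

step 0: 6 = 2^2 + 2; sub 3 for 2: 3^3 + 3; = 30; G_1 = 30−1 = 29
step 1: 29 = 3^3 + 2; sub 4 for 3: 4^4 + 2; = 258; G_2 = 258−1 = 257
step 2: 257 = 4^4 + 1; sub 5 for 4: 5^5 + 1; = 3126; G_3 = 3126−1 = 3125
step 3: 3125 = 5^5; sub 6 for 5: 6^6; = 46656; G_4 = 46656−1 = 46655
step 4: 46655 = 5·6^5 + 5·6^4 + 5·6^3 + 5·6^2 + 5·6 + 5; sub 7 for 6: 5·7^5 + 5·7^4 + 5·7^3 + 5·7^2 + 5·7 + 5; = 98040; G_5 = 98040−1 = 98039

6, 29, 257, 3125, 46655, 98039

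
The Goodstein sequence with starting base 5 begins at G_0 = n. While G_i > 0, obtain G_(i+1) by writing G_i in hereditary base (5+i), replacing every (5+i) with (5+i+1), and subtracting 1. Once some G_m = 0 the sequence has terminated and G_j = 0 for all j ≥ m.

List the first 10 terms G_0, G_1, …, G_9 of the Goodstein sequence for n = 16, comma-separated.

16, 18, 20, 21, 22, 23, 24, 25, 26, 27

i=0: 16 = 3·5 + 1 (b=5); 5→6: 3·6 + 1 = 19; 19−1 = 18
i=1: 18 = 3·6 (b=6); 6→7: 3·7 = 21; 21−1 = 20
i=2: 20 = 2·7 + 6 (b=7); 7→8: 2·8 + 6 = 22; 22−1 = 21
i=3: 21 = 2·8 + 5 (b=8); 8→9: 2·9 + 5 = 23; 23−1 = 22
i=4: 22 = 2·9 + 4 (b=9); 9→10: 2·10 + 4 = 24; 24−1 = 23
i=5: 23 = 2·10 + 3 (b=10); 10→11: 2·11 + 3 = 25; 25−1 = 24
i=6: 24 = 2·11 + 2 (b=11); 11→12: 2·12 + 2 = 26; 26−1 = 25
i=7: 25 = 2·12 + 1 (b=12); 12→13: 2·13 + 1 = 27; 27−1 = 26
i=8: 26 = 2·13 (b=13); 13→14: 2·14 = 28; 28−1 = 27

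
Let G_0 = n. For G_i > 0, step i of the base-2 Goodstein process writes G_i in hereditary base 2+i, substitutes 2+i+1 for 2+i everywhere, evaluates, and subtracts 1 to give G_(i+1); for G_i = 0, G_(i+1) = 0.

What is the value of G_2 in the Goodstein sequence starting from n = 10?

i=0: 10 = 2^(2 + 1) + 2 (b=2); 2→3: 3^(3 + 1) + 3 = 84; 84−1 = 83
i=1: 83 = 3^(3 + 1) + 2 (b=3); 3→4: 4^(4 + 1) + 2 = 1026; 1026−1 = 1025
i=2: 1025 = 4^(4 + 1) + 1 (b=4); 4→5: 5^(5 + 1) + 1 = 15626; 15626−1 = 15625

1025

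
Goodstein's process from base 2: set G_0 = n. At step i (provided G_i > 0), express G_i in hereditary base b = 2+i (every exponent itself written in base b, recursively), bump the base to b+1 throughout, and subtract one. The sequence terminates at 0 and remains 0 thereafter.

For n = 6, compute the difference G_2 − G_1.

(0) 6|_2 = 2^2 + 2 ↦ 3^3 + 3|_3 = 30 ⇒ 29
(1) 29|_3 = 3^3 + 2 ↦ 4^4 + 2|_4 = 258 ⇒ 257

228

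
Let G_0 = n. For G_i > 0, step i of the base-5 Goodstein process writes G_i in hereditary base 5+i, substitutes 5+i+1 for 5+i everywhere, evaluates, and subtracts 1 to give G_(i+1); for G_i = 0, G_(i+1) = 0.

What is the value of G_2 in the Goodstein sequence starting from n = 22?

28

(0) 22|_5 = 4·5 + 2 ↦ 4·6 + 2|_6 = 26 ⇒ 25
(1) 25|_6 = 4·6 + 1 ↦ 4·7 + 1|_7 = 29 ⇒ 28
(2) 28|_7 = 4·7 ↦ 4·8|_8 = 32 ⇒ 31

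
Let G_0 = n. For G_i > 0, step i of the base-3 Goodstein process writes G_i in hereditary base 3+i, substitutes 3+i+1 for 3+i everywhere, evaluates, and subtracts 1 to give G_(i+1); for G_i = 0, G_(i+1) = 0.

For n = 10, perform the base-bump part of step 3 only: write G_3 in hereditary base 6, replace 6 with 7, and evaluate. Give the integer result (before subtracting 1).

G_0 = 10. HB_3(10) = 3^2 + 1. Bump = 17. G_1 = 16.
G_1 = 16. HB_4(16) = 4^2. Bump = 25. G_2 = 24.
G_2 = 24. HB_5(24) = 4·5 + 4. Bump = 28. G_3 = 27.
G_3 = 27. HB_6(27) = 4·6 + 3. Bump = 31. G_4 = 30.

31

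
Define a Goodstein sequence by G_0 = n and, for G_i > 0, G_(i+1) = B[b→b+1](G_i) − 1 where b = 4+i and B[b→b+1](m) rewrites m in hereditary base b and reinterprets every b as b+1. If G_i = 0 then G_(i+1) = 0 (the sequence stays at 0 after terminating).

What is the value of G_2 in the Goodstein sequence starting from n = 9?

step 0: 9 = 2·4 + 1; sub 5 for 4: 2·5 + 1; = 11; G_1 = 11−1 = 10
step 1: 10 = 2·5; sub 6 for 5: 2·6; = 12; G_2 = 12−1 = 11
step 2: 11 = 6 + 5; sub 7 for 6: 7 + 5; = 12; G_3 = 12−1 = 11

11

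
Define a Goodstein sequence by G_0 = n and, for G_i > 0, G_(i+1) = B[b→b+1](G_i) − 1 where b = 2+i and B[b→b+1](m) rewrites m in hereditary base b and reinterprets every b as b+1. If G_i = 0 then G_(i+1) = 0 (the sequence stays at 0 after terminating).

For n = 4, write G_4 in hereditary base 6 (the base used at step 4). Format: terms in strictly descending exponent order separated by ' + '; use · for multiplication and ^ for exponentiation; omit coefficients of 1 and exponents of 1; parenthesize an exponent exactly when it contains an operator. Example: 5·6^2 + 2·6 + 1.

2·6^2 + 6 + 5

G_0 = 4. HB_2(4) = 2^2. Bump = 27. G_1 = 26.
G_1 = 26. HB_3(26) = 2·3^2 + 2·3 + 2. Bump = 42. G_2 = 41.
G_2 = 41. HB_4(41) = 2·4^2 + 2·4 + 1. Bump = 61. G_3 = 60.
G_3 = 60. HB_5(60) = 2·5^2 + 2·5. Bump = 84. G_4 = 83.
G_4 = 83. HB_6(83) = 2·6^2 + 6 + 5. Bump = 110. G_5 = 109.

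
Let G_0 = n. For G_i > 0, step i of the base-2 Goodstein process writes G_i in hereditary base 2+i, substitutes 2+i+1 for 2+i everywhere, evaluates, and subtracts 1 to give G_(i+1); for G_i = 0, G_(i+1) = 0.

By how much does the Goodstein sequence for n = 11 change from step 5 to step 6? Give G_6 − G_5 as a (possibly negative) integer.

(0) 11|_2 = 2^(2 + 1) + 2 + 1 ↦ 3^(3 + 1) + 3 + 1|_3 = 85 ⇒ 84
(1) 84|_3 = 3^(3 + 1) + 3 ↦ 4^(4 + 1) + 4|_4 = 1028 ⇒ 1027
(2) 1027|_4 = 4^(4 + 1) + 3 ↦ 5^(5 + 1) + 3|_5 = 15628 ⇒ 15627
(3) 15627|_5 = 5^(5 + 1) + 2 ↦ 6^(6 + 1) + 2|_6 = 279938 ⇒ 279937
(4) 279937|_6 = 6^(6 + 1) + 1 ↦ 7^(7 + 1) + 1|_7 = 5764802 ⇒ 5764801
(5) 5764801|_7 = 7^(7 + 1) ↦ 8^(8 + 1)|_8 = 134217728 ⇒ 134217727

128452926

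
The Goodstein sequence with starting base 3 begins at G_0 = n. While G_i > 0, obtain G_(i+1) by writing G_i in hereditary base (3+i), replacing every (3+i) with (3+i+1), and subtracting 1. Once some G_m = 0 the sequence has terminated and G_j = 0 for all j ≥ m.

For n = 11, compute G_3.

35

[0] 11 ≡ 3^2 + 2 (base 3). Lift 4: 18. −1: 17.
[1] 17 ≡ 4^2 + 1 (base 4). Lift 5: 26. −1: 25.
[2] 25 ≡ 5^2 (base 5). Lift 6: 36. −1: 35.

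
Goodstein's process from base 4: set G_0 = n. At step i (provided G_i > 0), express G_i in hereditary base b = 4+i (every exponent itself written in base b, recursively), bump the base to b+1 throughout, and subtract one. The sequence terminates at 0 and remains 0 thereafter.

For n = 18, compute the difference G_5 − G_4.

5

(0) 18|_4 = 4^2 + 2 ↦ 5^2 + 2|_5 = 27 ⇒ 26
(1) 26|_5 = 5^2 + 1 ↦ 6^2 + 1|_6 = 37 ⇒ 36
(2) 36|_6 = 6^2 ↦ 7^2|_7 = 49 ⇒ 48
(3) 48|_7 = 6·7 + 6 ↦ 6·8 + 6|_8 = 54 ⇒ 53
(4) 53|_8 = 6·8 + 5 ↦ 6·9 + 5|_9 = 59 ⇒ 58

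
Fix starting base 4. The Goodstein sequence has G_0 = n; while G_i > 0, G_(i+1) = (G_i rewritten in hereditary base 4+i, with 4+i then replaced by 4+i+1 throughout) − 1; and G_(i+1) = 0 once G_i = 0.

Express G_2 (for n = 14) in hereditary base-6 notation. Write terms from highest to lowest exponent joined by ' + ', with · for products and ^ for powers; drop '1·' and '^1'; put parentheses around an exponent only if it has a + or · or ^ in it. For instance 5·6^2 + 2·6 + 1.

step 0: 14 = 3·4 + 2; sub 5 for 4: 3·5 + 2; = 17; G_1 = 17−1 = 16
step 1: 16 = 3·5 + 1; sub 6 for 5: 3·6 + 1; = 19; G_2 = 19−1 = 18

3·6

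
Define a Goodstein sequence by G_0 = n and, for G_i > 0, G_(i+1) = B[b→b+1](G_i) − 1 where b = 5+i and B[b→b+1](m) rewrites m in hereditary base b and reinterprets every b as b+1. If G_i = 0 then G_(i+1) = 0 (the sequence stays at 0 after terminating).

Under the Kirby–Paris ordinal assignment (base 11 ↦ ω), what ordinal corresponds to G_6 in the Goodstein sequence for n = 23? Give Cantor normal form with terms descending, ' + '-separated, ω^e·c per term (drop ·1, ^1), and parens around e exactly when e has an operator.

ω·3 + 6

step 0: 23 = 4·5 + 3; sub 6 for 5: 4·6 + 3; = 27; G_1 = 27−1 = 26
step 1: 26 = 4·6 + 2; sub 7 for 6: 4·7 + 2; = 30; G_2 = 30−1 = 29
step 2: 29 = 4·7 + 1; sub 8 for 7: 4·8 + 1; = 33; G_3 = 33−1 = 32
step 3: 32 = 4·8; sub 9 for 8: 4·9; = 36; G_4 = 36−1 = 35
step 4: 35 = 3·9 + 8; sub 10 for 9: 3·10 + 8; = 38; G_5 = 38−1 = 37
step 5: 37 = 3·10 + 7; sub 11 for 10: 3·11 + 7; = 40; G_6 = 40−1 = 39
step 6: 39 = 3·11 + 6; sub 12 for 11: 3·12 + 6; = 42; G_7 = 42−1 = 41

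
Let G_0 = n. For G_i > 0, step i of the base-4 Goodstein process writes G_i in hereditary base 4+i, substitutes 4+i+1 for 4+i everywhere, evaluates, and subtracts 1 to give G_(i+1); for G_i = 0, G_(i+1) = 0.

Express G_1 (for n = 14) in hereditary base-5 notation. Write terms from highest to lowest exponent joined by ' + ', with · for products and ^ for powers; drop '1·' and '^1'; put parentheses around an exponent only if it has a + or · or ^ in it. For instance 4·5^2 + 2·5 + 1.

3·5 + 1

G_0 = 14. HB_4(14) = 3·4 + 2. Bump = 17. G_1 = 16.
G_1 = 16. HB_5(16) = 3·5 + 1. Bump = 19. G_2 = 18.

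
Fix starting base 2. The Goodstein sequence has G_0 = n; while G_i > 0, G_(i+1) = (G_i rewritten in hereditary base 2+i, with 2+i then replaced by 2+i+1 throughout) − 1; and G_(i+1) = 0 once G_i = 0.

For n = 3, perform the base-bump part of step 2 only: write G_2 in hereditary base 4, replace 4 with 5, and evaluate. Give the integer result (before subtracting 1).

3

step 0: 3 = 2 + 1; sub 3 for 2: 3 + 1; = 4; G_1 = 4−1 = 3
step 1: 3 = 3; sub 4 for 3: 4; = 4; G_2 = 4−1 = 3
step 2: 3 = 3; sub 5 for 4: 3; = 3; G_3 = 3−1 = 2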